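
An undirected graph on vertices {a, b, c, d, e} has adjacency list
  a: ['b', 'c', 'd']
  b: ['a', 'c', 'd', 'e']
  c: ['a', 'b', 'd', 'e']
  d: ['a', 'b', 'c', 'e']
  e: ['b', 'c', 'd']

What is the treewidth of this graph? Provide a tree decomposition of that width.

Each bag holds 4 vertices, so the decomposition has width 3, which upper-bounds the treewidth. For the lower bound, the 4 vertices {b, c, d, e} are pairwise adjacent, and any tree decomposition puts a clique entirely inside one bag — forcing width ≥ 3. Hence tw(G) = 3 exactly.

Treewidth 3.
Bags: B1 = {b, c, d, e}  B2 = {a, b, c, d}
Tree: B1–B2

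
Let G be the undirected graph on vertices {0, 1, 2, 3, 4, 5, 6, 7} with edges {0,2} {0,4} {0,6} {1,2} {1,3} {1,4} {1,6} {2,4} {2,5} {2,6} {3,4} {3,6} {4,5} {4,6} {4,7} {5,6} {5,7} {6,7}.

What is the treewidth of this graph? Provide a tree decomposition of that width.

Treewidth 3.
One such decomposition:
Bags: B1 = {1, 2, 4, 6}  B2 = {0, 2, 4, 6}  B3 = {1, 3, 4, 6}  B4 = {2, 4, 5, 6}  B5 = {4, 5, 6, 7}
Tree: B1–B2, B1–B3, B2–B4, B4–B5

Each bag holds 4 vertices, so the decomposition has width 3, which upper-bounds the treewidth. On the other hand G contains the 4-clique {0, 2, 4, 6}. A clique must lie in a single bag of any decomposition, so no decomposition can have width below 3. Hence tw(G) = 3 exactly.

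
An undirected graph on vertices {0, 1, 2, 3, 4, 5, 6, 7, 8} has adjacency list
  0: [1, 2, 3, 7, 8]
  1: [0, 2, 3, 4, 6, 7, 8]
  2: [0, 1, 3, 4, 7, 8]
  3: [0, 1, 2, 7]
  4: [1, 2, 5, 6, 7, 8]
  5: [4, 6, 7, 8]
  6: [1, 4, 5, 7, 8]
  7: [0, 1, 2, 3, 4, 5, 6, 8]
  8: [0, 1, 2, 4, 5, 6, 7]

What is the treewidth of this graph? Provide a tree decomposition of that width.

Treewidth 4.
One optimal decomposition is:
Bags: B1 = {0, 1, 2, 7, 8}  B2 = {1, 2, 4, 7, 8}  B3 = {0, 1, 2, 3, 7}  B4 = {1, 4, 6, 7, 8}  B5 = {4, 5, 6, 7, 8}
Tree: B1–B2, B1–B3, B2–B4, B4–B5

The largest bag has 5 vertices, giving width 4; this decomposition certifies tw(G) ≤ 4. On the other hand G contains the 5-clique {0, 1, 2, 7, 8}. A clique must lie in a single bag of any decomposition, so no decomposition can have width below 4. The upper and lower bounds meet at 4, so that is the treewidth.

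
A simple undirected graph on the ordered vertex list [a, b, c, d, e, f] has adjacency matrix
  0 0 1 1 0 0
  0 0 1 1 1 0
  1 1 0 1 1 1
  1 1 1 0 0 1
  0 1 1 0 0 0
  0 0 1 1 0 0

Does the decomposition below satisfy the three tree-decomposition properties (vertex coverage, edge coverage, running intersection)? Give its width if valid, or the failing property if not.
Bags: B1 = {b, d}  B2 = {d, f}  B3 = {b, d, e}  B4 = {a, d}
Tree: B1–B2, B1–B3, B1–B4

No — vertex c appears in no bag.

A tree decomposition must satisfy three properties: every vertex lies in some bag; for every edge, both endpoints lie together in some bag; and for every vertex, the bags containing it form a connected subtree. Here vertex c appears in no bag, so the decomposition is invalid.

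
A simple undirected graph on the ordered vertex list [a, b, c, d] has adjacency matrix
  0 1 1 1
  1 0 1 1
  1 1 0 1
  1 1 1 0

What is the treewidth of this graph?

3

A width-3 tree decomposition is:
Bags: B1 = {a, b, c, d}
Tree: (single bag)
With just one bag of size 4, the width is 4 − 1 = 3, so tw(G) ≤ 3. Conversely, {a, b, c, d} is a clique of size 4, and the vertices of any clique must share a bag in every tree decomposition; so some bag has ≥ 4 vertices and tw(G) ≥ 3. Therefore the treewidth is 3.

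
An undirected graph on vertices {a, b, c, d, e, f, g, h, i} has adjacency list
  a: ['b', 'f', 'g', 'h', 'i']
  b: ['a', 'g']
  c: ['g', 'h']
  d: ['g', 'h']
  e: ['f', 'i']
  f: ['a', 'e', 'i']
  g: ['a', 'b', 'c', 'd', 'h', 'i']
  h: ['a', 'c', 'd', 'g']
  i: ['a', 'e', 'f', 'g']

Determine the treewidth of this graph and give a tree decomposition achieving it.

Treewidth 2.
One such decomposition:
Bags: B1 = {c, g, h}  B2 = {d, g, h}  B3 = {a, g, h}  B4 = {a, b, g}  B5 = {a, g, i}  B6 = {a, f, i}  B7 = {e, f, i}
Tree: B1–B2, B2–B3, B3–B4, B3–B5, B5–B6, B6–B7

Each bag holds 3 vertices, so the decomposition has width 2, which upper-bounds the treewidth. For the lower bound, the 3 vertices {d, g, h} are pairwise adjacent, and any tree decomposition puts a clique entirely inside one bag — forcing width ≥ 2. Combining the bounds, tw(G) = 2.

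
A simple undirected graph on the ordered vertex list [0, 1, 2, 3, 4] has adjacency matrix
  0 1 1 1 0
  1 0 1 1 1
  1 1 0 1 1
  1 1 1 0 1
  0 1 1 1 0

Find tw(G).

A width-3 tree decomposition is:
Bags: B1 = {0, 1, 2, 3}  B2 = {1, 2, 3, 4}
Tree: B1–B2
The largest bag has 4 vertices, giving width 3; this decomposition certifies tw(G) ≤ 3. On the other hand G contains the 4-clique {0, 1, 2, 3}. A clique must lie in a single bag of any decomposition, so no decomposition can have width below 3. The upper and lower bounds meet at 3, so that is the treewidth.

3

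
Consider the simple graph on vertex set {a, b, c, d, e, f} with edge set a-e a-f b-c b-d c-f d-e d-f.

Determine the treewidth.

2

A width-2 tree decomposition is:
Bags: B1 = {b, c, f}  B2 = {b, d, f}  B3 = {a, d, f}  B4 = {a, d, e}
Tree: B1–B2, B2–B3, B3–B4
Each bag holds 3 vertices, so the decomposition has width 2, which upper-bounds the treewidth. Since c–b–d–f–c is a cycle in G, G is not acyclic. Forests are exactly the graphs of treewidth ≤ 1, so tw(G) ≥ 2. The upper and lower bounds meet at 2, so that is the treewidth.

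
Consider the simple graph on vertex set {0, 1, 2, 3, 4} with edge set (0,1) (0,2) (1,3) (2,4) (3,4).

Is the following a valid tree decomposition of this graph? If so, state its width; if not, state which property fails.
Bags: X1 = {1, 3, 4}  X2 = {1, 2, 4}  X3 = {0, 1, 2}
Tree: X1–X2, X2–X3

Yes; width 2.

Every vertex of G appears in some bag (union = {0, 1, 2, 3, 4}); every edge is covered by a bag; and for each vertex v the set of bags containing v is connected in the bag tree. The decomposition is therefore valid. The largest bag has 3 vertices, so the width is 2.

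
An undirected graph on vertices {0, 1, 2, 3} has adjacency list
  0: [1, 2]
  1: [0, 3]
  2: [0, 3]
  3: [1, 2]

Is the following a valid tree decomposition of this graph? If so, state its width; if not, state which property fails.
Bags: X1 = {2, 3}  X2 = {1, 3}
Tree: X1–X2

A tree decomposition must satisfy three properties: every vertex lies in some bag; for every edge, both endpoints lie together in some bag; and for every vertex, the bags containing it form a connected subtree. Here vertex 0 appears in no bag, so the decomposition is invalid.

No — vertex 0 appears in no bag.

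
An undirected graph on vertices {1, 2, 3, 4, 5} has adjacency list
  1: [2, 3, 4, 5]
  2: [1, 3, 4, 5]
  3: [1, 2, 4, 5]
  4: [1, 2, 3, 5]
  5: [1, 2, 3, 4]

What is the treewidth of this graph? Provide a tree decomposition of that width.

Treewidth 4.
One optimal decomposition is:
Bags: B1 = {1, 2, 3, 4, 5}
Tree: (single bag)

A single bag containing all 5 vertices is trivially a valid decomposition of width 4. Conversely, {1, 2, 3, 4, 5} is a clique of size 5, and the vertices of any clique must share a bag in every tree decomposition; so some bag has ≥ 5 vertices and tw(G) ≥ 4. Combining the bounds, tw(G) = 4.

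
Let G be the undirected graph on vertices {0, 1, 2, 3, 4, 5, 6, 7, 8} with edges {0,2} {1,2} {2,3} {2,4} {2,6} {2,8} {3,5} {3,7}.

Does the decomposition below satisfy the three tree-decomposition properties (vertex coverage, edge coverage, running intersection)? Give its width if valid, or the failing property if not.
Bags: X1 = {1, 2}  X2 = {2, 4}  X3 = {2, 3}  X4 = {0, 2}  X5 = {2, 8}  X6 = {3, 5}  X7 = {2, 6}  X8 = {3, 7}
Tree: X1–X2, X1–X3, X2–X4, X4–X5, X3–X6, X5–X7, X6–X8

Vertex coverage: the bags together contain {0, 1, 2, 3, 4, 5, 6, 7, 8}, the full vertex set. Edge coverage: each edge of G has both endpoints in at least one bag. Running intersection: for every vertex, the bags containing it form a connected subtree. All three properties hold, so this is a valid tree decomposition of width max|bag| − 1 = 1, and hence tw(G) ≤ 1.

Yes; width 1.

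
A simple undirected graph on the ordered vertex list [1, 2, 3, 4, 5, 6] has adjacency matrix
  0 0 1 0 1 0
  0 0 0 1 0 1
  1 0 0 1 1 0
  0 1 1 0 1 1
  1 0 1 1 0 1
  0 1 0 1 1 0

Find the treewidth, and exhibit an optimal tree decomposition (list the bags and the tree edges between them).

Every bag has size at most 3, so the width is 3 − 1 = 2 and tw(G) ≤ 2. For the lower bound, the 3 vertices {1, 3, 5} are pairwise adjacent, and any tree decomposition puts a clique entirely inside one bag — forcing width ≥ 2. Combining the bounds, tw(G) = 2.

Treewidth 2.
One such decomposition:
Bags: B1 = {3, 4, 5}  B2 = {1, 3, 5}  B3 = {4, 5, 6}  B4 = {2, 4, 6}
Tree: B1–B2, B1–B3, B3–B4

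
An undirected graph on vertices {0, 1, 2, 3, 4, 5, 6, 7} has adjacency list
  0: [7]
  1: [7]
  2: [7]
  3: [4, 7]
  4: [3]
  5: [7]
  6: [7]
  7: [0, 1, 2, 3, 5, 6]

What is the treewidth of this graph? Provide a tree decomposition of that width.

Treewidth 1.
One optimal decomposition is:
Bags: B1 = {6, 7}  B2 = {5, 7}  B3 = {1, 7}  B4 = {3, 7}  B5 = {0, 7}  B6 = {2, 7}  B7 = {3, 4}
Tree: B1–B2, B1–B3, B3–B4, B4–B5, B4–B6, B4–B7

Every bag has size at most 2, so the width is 2 − 1 = 1 and tw(G) ≤ 1. Since G has at least one edge (e.g. 6–7), it is not an edgeless graph, so tw(G) ≥ 1. Hence tw(G) = 1 exactly.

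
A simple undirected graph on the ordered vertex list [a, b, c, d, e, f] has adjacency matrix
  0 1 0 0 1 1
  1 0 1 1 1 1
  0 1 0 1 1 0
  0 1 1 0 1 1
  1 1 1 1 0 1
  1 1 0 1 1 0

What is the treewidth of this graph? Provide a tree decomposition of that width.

Treewidth 3.
Bags: B1 = {b, d, e, f}  B2 = {b, c, d, e}  B3 = {a, b, e, f}
Tree: B1–B2, B1–B3

The largest bag has 4 vertices, giving width 3; this decomposition certifies tw(G) ≤ 3. On the other hand G contains the 4-clique {b, c, d, e}. A clique must lie in a single bag of any decomposition, so no decomposition can have width below 3. The upper and lower bounds meet at 3, so that is the treewidth.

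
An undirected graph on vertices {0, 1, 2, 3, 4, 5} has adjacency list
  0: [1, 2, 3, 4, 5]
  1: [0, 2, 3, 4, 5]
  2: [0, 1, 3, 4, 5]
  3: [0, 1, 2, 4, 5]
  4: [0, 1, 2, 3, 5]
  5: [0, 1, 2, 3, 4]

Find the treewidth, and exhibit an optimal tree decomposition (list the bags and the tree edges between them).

A single bag containing all 6 vertices is trivially a valid decomposition of width 5. For the lower bound, the 6 vertices {0, 1, 2, 3, 4, 5} are pairwise adjacent, and any tree decomposition puts a clique entirely inside one bag — forcing width ≥ 5. Therefore the treewidth is 5.

Treewidth 5.
One optimal decomposition is:
Bags: B1 = {0, 1, 2, 3, 4, 5}
Tree: (single bag)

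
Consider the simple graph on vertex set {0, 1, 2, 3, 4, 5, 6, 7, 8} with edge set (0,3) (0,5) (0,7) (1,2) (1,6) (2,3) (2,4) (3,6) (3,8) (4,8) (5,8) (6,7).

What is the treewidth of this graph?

A width-3 tree decomposition is:
Bags: B1 = {0, 5, 7, 8}  B2 = {0, 3, 7, 8}  B3 = {3, 6, 7, 8}  B4 = {3, 4, 6, 8}  B5 = {2, 3, 4, 6}  B6 = {1, 2, 4, 6}
Tree: B1–B2, B2–B3, B3–B4, B4–B5, B5–B6
The largest bag has 4 vertices, giving width 3; this decomposition certifies tw(G) ≤ 3. For the lower bound: the 4 vertex sets {0,5,7}, {8}, {3}, {1,2,4,6} are disjoint, each induces a connected subgraph, and every pair is joined by at least one edge of G. Contracting each set to a single vertex therefore yields K_{4} as a minor, and since treewidth is minor-monotone, tw(G) ≥ tw(K_{4}) = 3. Therefore the treewidth is 3.

3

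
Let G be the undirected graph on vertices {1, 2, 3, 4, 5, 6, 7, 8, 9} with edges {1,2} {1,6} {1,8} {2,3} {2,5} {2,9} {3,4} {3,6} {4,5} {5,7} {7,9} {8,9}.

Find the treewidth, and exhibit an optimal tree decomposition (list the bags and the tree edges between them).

The largest bag has 4 vertices, giving width 3; this decomposition certifies tw(G) ≤ 3. For the lower bound: the 4 vertex sets {1,6,8}, {9}, {2}, {3,4,5,7} are disjoint, each induces a connected subgraph, and every pair is joined by at least one edge of G. Contracting each set to a single vertex therefore yields K_{4} as a minor, and since treewidth is minor-monotone, tw(G) ≥ tw(K_{4}) = 3. Hence tw(G) = 3 exactly.

Treewidth 3.
One optimal decomposition is:
Bags: B1 = {1, 6, 8, 9}  B2 = {1, 2, 6, 9}  B3 = {2, 3, 6, 9}  B4 = {2, 3, 7, 9}  B5 = {2, 3, 5, 7}  B6 = {3, 4, 5, 7}
Tree: B1–B2, B2–B3, B3–B4, B4–B5, B5–B6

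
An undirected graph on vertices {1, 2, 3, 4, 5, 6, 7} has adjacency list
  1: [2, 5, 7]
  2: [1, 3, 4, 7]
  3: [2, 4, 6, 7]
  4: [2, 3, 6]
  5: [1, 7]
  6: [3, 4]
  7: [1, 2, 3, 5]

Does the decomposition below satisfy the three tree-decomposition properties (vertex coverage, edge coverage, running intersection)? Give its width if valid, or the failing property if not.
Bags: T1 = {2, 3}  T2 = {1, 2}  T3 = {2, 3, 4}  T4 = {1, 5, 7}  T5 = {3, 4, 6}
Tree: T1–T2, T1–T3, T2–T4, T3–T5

A tree decomposition must satisfy three properties: every vertex lies in some bag; for every edge, both endpoints lie together in some bag; and for every vertex, the bags containing it form a connected subtree. Here edge (7,3) lies in no bag, so the decomposition is invalid.

No — edge (7,3) lies in no bag.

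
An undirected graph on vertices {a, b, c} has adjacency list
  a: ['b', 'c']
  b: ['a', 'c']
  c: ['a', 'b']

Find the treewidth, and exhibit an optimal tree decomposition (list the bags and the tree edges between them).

Treewidth 2.
One such decomposition:
Bags: B1 = {a, b, c}
Tree: (single bag)

With just one bag of size 3, the width is 3 − 1 = 2, so tw(G) ≤ 2. For the lower bound, the 3 vertices {a, b, c} are pairwise adjacent, and any tree decomposition puts a clique entirely inside one bag — forcing width ≥ 2. Hence tw(G) = 2 exactly.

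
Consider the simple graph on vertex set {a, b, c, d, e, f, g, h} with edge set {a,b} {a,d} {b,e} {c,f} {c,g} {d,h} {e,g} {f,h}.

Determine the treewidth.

A width-2 tree decomposition is:
Bags: B1 = {a, d, h}  B2 = {a, b, h}  B3 = {b, e, h}  B4 = {e, g, h}  B5 = {c, g, h}  B6 = {c, f, h}
Tree: B1–B2, B2–B3, B3–B4, B4–B5, B5–B6
Every bag has size at most 3, so the width is 3 − 1 = 2 and tw(G) ≤ 2. Since h–d–a–b–e–g–c–f–h is a cycle in G, G is not acyclic. Forests are exactly the graphs of treewidth ≤ 1, so tw(G) ≥ 2. Therefore the treewidth is 2.

2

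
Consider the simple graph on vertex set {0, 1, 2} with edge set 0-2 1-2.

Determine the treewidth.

1

A width-1 tree decomposition is:
Bags: B1 = {0, 2}  B2 = {1, 2}
Tree: B1–B2
Each bag holds 2 vertices, so the decomposition has width 1, which upper-bounds the treewidth. G has an edge, so its treewidth is at least 1. Hence tw(G) = 1 exactly.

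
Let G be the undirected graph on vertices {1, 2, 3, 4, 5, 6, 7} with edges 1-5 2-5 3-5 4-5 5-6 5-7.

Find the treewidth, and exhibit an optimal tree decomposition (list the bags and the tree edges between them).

Each bag holds 2 vertices, so the decomposition has width 1, which upper-bounds the treewidth. Since G has at least one edge (e.g. 5–3), it is not an edgeless graph, so tw(G) ≥ 1. Combining the bounds, tw(G) = 1.

Treewidth 1.
One such decomposition:
Bags: B1 = {3, 5}  B2 = {2, 5}  B3 = {5, 6}  B4 = {5, 7}  B5 = {4, 5}  B6 = {1, 5}
Tree: B1–B2, B2–B3, B3–B4, B4–B5, B5–B6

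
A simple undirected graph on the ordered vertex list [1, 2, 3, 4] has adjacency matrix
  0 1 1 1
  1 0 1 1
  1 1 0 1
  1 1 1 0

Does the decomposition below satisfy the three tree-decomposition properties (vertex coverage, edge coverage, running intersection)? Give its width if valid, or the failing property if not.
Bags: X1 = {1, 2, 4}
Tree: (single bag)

A tree decomposition must satisfy three properties: every vertex lies in some bag; for every edge, both endpoints lie together in some bag; and for every vertex, the bags containing it form a connected subtree. Here vertex 3 appears in no bag, so the decomposition is invalid.

No — vertex 3 appears in no bag.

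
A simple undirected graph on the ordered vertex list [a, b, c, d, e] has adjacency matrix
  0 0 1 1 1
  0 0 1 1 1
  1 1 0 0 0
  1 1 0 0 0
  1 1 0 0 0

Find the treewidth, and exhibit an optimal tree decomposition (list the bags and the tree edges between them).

Each bag holds 3 vertices, so the decomposition has width 2, which upper-bounds the treewidth. Since d–a–c–b–d is a cycle in G, G is not acyclic. Forests are exactly the graphs of treewidth ≤ 1, so tw(G) ≥ 2. Therefore the treewidth is 2.

Treewidth 2.
One optimal decomposition is:
Bags: B1 = {a, b, d}  B2 = {a, b, c}  B3 = {a, b, e}
Tree: B1–B2, B2–B3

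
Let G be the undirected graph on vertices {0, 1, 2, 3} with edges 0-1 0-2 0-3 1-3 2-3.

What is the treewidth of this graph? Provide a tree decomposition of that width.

Treewidth 2.
One optimal decomposition is:
Bags: B1 = {0, 1, 3}  B2 = {0, 2, 3}
Tree: B1–B2

The largest bag has 3 vertices, giving width 2; this decomposition certifies tw(G) ≤ 2. For the lower bound, the 3 vertices {0, 1, 3} are pairwise adjacent, and any tree decomposition puts a clique entirely inside one bag — forcing width ≥ 2. The upper and lower bounds meet at 2, so that is the treewidth.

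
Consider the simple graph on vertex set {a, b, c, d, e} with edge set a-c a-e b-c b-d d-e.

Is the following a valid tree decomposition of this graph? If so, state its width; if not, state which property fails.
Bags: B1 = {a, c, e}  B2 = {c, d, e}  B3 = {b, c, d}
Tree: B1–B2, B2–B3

Yes; width 2.

Every vertex of G appears in some bag (union = {a, b, c, d, e}); every edge is covered by a bag; and for each vertex v the set of bags containing v is connected in the bag tree. The decomposition is therefore valid. The largest bag has 3 vertices, so the width is 2.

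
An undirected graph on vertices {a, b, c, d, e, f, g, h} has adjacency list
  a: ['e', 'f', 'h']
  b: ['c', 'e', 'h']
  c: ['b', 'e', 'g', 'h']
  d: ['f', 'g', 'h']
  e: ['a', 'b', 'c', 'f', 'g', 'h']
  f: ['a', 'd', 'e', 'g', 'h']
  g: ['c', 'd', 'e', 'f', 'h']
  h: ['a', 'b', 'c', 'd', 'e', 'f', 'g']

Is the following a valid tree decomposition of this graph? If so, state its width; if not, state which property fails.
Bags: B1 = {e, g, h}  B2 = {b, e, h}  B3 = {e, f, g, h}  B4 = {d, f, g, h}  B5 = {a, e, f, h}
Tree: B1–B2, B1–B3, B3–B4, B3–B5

A tree decomposition must satisfy three properties: every vertex lies in some bag; for every edge, both endpoints lie together in some bag; and for every vertex, the bags containing it form a connected subtree. Here vertex c appears in no bag, so the decomposition is invalid.

No — vertex c appears in no bag.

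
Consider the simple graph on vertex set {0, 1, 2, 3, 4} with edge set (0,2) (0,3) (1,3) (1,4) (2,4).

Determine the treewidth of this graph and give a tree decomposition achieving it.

Treewidth 2.
One such decomposition:
Bags: B1 = {1, 3, 4}  B2 = {2, 3, 4}  B3 = {0, 2, 3}
Tree: B1–B2, B2–B3

Each bag holds 3 vertices, so the decomposition has width 2, which upper-bounds the treewidth. For the lower bound, G contains the cycle 3–1–4–2–0–3, so G is not a forest; only forests have treewidth ≤ 1, hence tw(G) ≥ 2. Hence tw(G) = 2 exactly.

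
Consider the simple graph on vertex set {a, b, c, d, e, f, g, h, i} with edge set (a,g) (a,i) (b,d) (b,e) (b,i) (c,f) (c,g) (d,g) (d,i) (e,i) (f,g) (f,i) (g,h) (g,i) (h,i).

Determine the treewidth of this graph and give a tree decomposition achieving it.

Every bag has size at most 3, so the width is 3 − 1 = 2 and tw(G) ≤ 2. On the other hand G contains the 3-clique {c, f, g}. A clique must lie in a single bag of any decomposition, so no decomposition can have width below 2. Combining the bounds, tw(G) = 2.

Treewidth 2.
Bags: B1 = {f, g, i}  B2 = {d, g, i}  B3 = {c, f, g}  B4 = {g, h, i}  B5 = {a, g, i}  B6 = {b, d, i}  B7 = {b, e, i}
Tree: B1–B2, B1–B3, B2–B4, B4–B5, B2–B6, B6–B7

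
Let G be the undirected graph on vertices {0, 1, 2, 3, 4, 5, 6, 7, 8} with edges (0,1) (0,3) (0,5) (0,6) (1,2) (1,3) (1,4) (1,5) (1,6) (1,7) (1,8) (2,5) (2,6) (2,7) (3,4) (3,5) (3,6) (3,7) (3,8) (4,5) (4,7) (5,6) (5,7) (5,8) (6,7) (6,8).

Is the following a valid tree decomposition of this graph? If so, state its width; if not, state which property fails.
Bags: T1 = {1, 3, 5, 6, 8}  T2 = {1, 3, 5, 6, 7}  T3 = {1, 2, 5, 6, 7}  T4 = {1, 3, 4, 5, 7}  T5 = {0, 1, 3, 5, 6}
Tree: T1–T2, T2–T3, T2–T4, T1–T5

Every vertex of G appears in some bag (union = {0, 1, 2, 3, 4, 5, 6, 7, 8}); every edge is covered by a bag; and for each vertex v the set of bags containing v is connected in the bag tree. The decomposition is therefore valid. The largest bag has 5 vertices, so the width is 4.

Yes; width 4.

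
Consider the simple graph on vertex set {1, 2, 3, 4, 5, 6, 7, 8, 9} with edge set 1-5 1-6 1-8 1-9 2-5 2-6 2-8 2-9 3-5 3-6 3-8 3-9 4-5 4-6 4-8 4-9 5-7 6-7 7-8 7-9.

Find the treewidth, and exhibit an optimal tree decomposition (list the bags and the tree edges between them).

Treewidth 4.
One such decomposition:
Bags: B1 = {2, 5, 6, 8, 9}  B2 = {1, 5, 6, 8, 9}  B3 = {3, 5, 6, 8, 9}  B4 = {5, 6, 7, 8, 9}  B5 = {4, 5, 6, 8, 9}
Tree: B1–B2, B2–B3, B3–B4, B4–B5

Each bag holds 5 vertices, so the decomposition has width 4, which upper-bounds the treewidth. For the lower bound: the 5 vertex sets {2,8}, {1,5}, {3,9}, {6}, {7} are disjoint, each induces a connected subgraph, and every pair is joined by at least one edge of G. Contracting each set to a single vertex therefore yields K_{5} as a minor, and since treewidth is minor-monotone, tw(G) ≥ tw(K_{5}) = 4. Combining the bounds, tw(G) = 4.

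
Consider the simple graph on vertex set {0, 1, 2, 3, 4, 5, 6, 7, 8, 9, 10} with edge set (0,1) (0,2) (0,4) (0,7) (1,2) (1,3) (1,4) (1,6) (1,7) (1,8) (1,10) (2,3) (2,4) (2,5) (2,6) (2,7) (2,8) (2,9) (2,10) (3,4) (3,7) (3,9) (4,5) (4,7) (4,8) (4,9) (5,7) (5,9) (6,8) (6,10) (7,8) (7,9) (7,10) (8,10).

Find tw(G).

4

A width-4 tree decomposition is:
Bags: B1 = {0, 1, 2, 4, 7}  B2 = {1, 2, 3, 4, 7}  B3 = {2, 3, 4, 7, 9}  B4 = {2, 4, 5, 7, 9}  B5 = {1, 2, 4, 7, 8}  B6 = {1, 2, 7, 8, 10}  B7 = {1, 2, 6, 8, 10}
Tree: B1–B2, B2–B3, B3–B4, B1–B5, B5–B6, B6–B7
The largest bag has 5 vertices, giving width 4; this decomposition certifies tw(G) ≤ 4. On the other hand G contains the 5-clique {1, 2, 6, 8, 10}. A clique must lie in a single bag of any decomposition, so no decomposition can have width below 4. The upper and lower bounds meet at 4, so that is the treewidth.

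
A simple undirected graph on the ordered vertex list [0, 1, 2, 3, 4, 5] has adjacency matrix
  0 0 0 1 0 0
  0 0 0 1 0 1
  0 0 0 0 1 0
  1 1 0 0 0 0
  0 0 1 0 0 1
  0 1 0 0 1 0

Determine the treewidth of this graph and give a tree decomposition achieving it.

Each bag holds 2 vertices, so the decomposition has width 1, which upper-bounds the treewidth. Since G has at least one edge (e.g. 0–3), it is not an edgeless graph, so tw(G) ≥ 1. Therefore the treewidth is 1.

Treewidth 1.
One optimal decomposition is:
Bags: B1 = {0, 3}  B2 = {1, 3}  B3 = {1, 5}  B4 = {4, 5}  B5 = {2, 4}
Tree: B1–B2, B2–B3, B3–B4, B4–B5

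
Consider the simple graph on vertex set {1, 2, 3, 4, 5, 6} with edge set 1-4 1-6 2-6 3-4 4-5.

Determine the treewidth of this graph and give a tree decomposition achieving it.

Each bag holds 2 vertices, so the decomposition has width 1, which upper-bounds the treewidth. Since G has at least one edge (e.g. 1–4), it is not an edgeless graph, so tw(G) ≥ 1. Therefore the treewidth is 1.

Treewidth 1.
Bags: B1 = {1, 4}  B2 = {4, 5}  B3 = {1, 6}  B4 = {3, 4}  B5 = {2, 6}
Tree: B1–B2, B1–B3, B1–B4, B3–B5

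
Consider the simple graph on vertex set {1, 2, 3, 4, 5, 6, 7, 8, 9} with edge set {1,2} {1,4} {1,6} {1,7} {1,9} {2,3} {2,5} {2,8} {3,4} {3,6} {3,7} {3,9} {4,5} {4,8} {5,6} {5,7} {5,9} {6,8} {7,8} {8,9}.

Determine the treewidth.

A width-4 tree decomposition is:
Bags: B1 = {1, 3, 4, 5, 8}  B2 = {1, 3, 5, 7, 8}  B3 = {1, 2, 3, 5, 8}  B4 = {1, 3, 5, 8, 9}  B5 = {1, 3, 5, 6, 8}
Tree: B1–B2, B2–B3, B3–B4, B4–B5
Each bag holds 5 vertices, so the decomposition has width 4, which upper-bounds the treewidth. For the lower bound: the 5 vertex sets {1,4}, {3,7}, {2,5}, {8}, {9} are disjoint, each induces a connected subgraph, and every pair is joined by at least one edge of G. Contracting each set to a single vertex therefore yields K_{5} as a minor, and since treewidth is minor-monotone, tw(G) ≥ tw(K_{5}) = 4. Therefore the treewidth is 4.

4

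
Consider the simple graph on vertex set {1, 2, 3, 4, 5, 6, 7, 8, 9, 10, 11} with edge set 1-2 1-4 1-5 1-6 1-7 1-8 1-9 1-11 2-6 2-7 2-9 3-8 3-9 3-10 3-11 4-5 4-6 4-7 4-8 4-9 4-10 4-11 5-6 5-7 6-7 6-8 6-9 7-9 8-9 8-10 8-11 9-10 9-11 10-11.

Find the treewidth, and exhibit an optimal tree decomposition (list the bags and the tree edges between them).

Every bag has size at most 5, so the width is 5 − 1 = 4 and tw(G) ≤ 4. On the other hand G contains the 5-clique {1, 2, 6, 7, 9}. A clique must lie in a single bag of any decomposition, so no decomposition can have width below 4. Combining the bounds, tw(G) = 4.

Treewidth 4.
One optimal decomposition is:
Bags: B1 = {1, 4, 6, 8, 9}  B2 = {1, 4, 6, 7, 9}  B3 = {1, 4, 8, 9, 11}  B4 = {1, 4, 5, 6, 7}  B5 = {4, 8, 9, 10, 11}  B6 = {3, 8, 9, 10, 11}  B7 = {1, 2, 6, 7, 9}
Tree: B1–B2, B1–B3, B2–B4, B3–B5, B5–B6, B2–B7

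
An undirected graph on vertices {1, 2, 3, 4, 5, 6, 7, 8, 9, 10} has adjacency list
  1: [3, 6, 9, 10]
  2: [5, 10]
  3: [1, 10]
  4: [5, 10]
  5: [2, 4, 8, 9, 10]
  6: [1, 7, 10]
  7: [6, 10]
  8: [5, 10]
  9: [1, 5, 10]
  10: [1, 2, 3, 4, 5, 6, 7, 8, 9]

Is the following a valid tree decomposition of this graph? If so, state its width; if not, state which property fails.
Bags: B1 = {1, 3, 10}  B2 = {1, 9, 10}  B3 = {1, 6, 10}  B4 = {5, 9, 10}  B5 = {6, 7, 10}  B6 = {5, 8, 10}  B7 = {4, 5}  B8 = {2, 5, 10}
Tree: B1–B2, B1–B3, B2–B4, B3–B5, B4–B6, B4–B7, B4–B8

No — edge (10,4) lies in no bag.

A tree decomposition must satisfy three properties: every vertex lies in some bag; for every edge, both endpoints lie together in some bag; and for every vertex, the bags containing it form a connected subtree. Here edge (10,4) lies in no bag, so the decomposition is invalid.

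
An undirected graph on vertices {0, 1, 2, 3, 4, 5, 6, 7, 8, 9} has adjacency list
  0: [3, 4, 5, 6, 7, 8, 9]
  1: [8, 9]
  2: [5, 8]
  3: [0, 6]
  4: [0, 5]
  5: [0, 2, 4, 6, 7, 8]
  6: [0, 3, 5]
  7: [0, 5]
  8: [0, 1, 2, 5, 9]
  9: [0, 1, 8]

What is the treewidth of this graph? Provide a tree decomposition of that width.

The largest bag has 3 vertices, giving width 2; this decomposition certifies tw(G) ≤ 2. On the other hand G contains the 3-clique {0, 8, 9}. A clique must lie in a single bag of any decomposition, so no decomposition can have width below 2. Combining the bounds, tw(G) = 2.

Treewidth 2.
Bags: B1 = {0, 5, 6}  B2 = {0, 5, 8}  B3 = {0, 4, 5}  B4 = {0, 3, 6}  B5 = {0, 8, 9}  B6 = {0, 5, 7}  B7 = {2, 5, 8}  B8 = {1, 8, 9}
Tree: B1–B2, B2–B3, B1–B4, B2–B5, B2–B6, B2–B7, B5–B8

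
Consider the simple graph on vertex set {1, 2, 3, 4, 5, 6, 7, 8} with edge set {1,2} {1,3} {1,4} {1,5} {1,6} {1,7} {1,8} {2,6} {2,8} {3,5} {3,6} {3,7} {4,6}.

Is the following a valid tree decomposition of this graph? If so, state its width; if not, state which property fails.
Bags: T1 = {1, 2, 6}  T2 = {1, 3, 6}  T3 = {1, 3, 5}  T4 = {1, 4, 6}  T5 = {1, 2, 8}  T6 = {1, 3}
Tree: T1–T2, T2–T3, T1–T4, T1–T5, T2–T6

A tree decomposition must satisfy three properties: every vertex lies in some bag; for every edge, both endpoints lie together in some bag; and for every vertex, the bags containing it form a connected subtree. Here vertex 7 appears in no bag, so the decomposition is invalid.

No — vertex 7 appears in no bag.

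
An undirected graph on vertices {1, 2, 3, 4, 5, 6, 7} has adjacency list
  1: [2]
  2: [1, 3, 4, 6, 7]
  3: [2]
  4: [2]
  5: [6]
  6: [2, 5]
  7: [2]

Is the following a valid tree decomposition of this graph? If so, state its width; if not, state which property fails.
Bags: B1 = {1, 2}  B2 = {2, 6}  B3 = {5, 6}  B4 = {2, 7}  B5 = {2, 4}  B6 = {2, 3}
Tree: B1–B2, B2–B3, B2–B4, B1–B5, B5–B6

Yes; width 1.

Every vertex of G appears in some bag (union = {1, 2, 3, 4, 5, 6, 7}); every edge is covered by a bag; and for each vertex v the set of bags containing v is connected in the bag tree. The decomposition is therefore valid. The largest bag has 2 vertices, so the width is 1.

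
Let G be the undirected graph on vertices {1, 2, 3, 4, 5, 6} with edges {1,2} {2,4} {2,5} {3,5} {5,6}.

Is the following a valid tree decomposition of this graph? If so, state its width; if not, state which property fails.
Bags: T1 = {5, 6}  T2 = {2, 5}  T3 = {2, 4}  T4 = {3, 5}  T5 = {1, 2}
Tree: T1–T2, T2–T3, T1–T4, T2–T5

Every vertex of G appears in some bag (union = {1, 2, 3, 4, 5, 6}); every edge is covered by a bag; and for each vertex v the set of bags containing v is connected in the bag tree. The decomposition is therefore valid. The largest bag has 2 vertices, so the width is 1.

Yes; width 1.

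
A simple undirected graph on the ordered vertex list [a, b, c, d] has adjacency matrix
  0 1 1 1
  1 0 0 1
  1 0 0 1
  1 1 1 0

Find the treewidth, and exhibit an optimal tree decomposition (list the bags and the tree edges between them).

Treewidth 2.
One such decomposition:
Bags: B1 = {a, b, d}  B2 = {a, c, d}
Tree: B1–B2

The largest bag has 3 vertices, giving width 2; this decomposition certifies tw(G) ≤ 2. Conversely, {a, c, d} is a clique of size 3, and the vertices of any clique must share a bag in every tree decomposition; so some bag has ≥ 3 vertices and tw(G) ≥ 2. Combining the bounds, tw(G) = 2.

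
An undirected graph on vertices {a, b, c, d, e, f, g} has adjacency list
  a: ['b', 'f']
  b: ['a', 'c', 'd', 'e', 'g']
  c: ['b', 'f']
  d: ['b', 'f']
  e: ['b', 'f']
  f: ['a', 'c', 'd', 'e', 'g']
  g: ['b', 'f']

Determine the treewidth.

2

A width-2 tree decomposition is:
Bags: B1 = {b, e, f}  B2 = {a, b, f}  B3 = {b, f, g}  B4 = {b, d, f}  B5 = {b, c, f}
Tree: B1–B2, B2–B3, B3–B4, B4–B5
The largest bag has 3 vertices, giving width 2; this decomposition certifies tw(G) ≤ 2. The edges b–e–f–a–b form a cycle, so G is not a tree and its treewidth is at least 2. Therefore the treewidth is 2.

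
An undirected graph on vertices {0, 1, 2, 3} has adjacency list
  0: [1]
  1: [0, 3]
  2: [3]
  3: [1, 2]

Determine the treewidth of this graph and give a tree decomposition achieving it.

Treewidth 1.
Bags: B1 = {2, 3}  B2 = {1, 3}  B3 = {0, 1}
Tree: B1–B2, B2–B3

The largest bag has 2 vertices, giving width 1; this decomposition certifies tw(G) ≤ 1. Any graph with an edge has treewidth ≥ 1, and G has the edge 2–3. Hence tw(G) = 1 exactly.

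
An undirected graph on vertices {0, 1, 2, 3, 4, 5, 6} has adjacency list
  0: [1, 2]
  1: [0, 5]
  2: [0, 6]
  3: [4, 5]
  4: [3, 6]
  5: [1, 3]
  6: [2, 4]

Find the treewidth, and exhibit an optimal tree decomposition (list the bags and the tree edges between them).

Treewidth 2.
One optimal decomposition is:
Bags: B1 = {3, 4, 5}  B2 = {4, 5, 6}  B3 = {2, 5, 6}  B4 = {0, 2, 5}  B5 = {0, 1, 5}
Tree: B1–B2, B2–B3, B3–B4, B4–B5

The largest bag has 3 vertices, giving width 2; this decomposition certifies tw(G) ≤ 2. Since 5–3–4–6–2–0–1–5 is a cycle in G, G is not acyclic. Forests are exactly the graphs of treewidth ≤ 1, so tw(G) ≥ 2. The upper and lower bounds meet at 2, so that is the treewidth.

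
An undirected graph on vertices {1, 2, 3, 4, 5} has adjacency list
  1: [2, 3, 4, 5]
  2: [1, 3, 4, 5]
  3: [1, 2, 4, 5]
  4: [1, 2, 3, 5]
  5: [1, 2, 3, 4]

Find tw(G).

A width-4 tree decomposition is:
Bags: B1 = {1, 2, 3, 4, 5}
Tree: (single bag)
With just one bag of size 5, the width is 5 − 1 = 4, so tw(G) ≤ 4. Conversely, {1, 2, 3, 4, 5} is a clique of size 5, and the vertices of any clique must share a bag in every tree decomposition; so some bag has ≥ 5 vertices and tw(G) ≥ 4. Therefore the treewidth is 4.

4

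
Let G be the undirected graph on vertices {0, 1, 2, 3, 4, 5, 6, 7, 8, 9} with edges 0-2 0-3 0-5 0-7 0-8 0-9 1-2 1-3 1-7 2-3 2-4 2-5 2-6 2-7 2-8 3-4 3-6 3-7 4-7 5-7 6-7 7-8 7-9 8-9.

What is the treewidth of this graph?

3

A width-3 tree decomposition is:
Bags: B1 = {0, 2, 5, 7}  B2 = {0, 2, 3, 7}  B3 = {0, 2, 7, 8}  B4 = {1, 2, 3, 7}  B5 = {0, 7, 8, 9}  B6 = {2, 3, 4, 7}  B7 = {2, 3, 6, 7}
Tree: B1–B2, B1–B3, B2–B4, B3–B5, B2–B6, B4–B7
The largest bag has 4 vertices, giving width 3; this decomposition certifies tw(G) ≤ 3. For the lower bound, the 4 vertices {0, 7, 8, 9} are pairwise adjacent, and any tree decomposition puts a clique entirely inside one bag — forcing width ≥ 3. Combining the bounds, tw(G) = 3.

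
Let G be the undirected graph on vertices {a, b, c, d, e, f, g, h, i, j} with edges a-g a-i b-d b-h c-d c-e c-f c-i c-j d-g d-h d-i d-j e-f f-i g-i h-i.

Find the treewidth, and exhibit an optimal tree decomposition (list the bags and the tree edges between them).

Treewidth 2.
One such decomposition:
Bags: B1 = {d, g, i}  B2 = {a, g, i}  B3 = {d, h, i}  B4 = {b, d, h}  B5 = {c, d, i}  B6 = {c, f, i}  B7 = {c, e, f}  B8 = {c, d, j}
Tree: B1–B2, B1–B3, B3–B4, B3–B5, B5–B6, B6–B7, B5–B8

Each bag holds 3 vertices, so the decomposition has width 2, which upper-bounds the treewidth. For the lower bound, the 3 vertices {c, d, j} are pairwise adjacent, and any tree decomposition puts a clique entirely inside one bag — forcing width ≥ 2. The upper and lower bounds meet at 2, so that is the treewidth.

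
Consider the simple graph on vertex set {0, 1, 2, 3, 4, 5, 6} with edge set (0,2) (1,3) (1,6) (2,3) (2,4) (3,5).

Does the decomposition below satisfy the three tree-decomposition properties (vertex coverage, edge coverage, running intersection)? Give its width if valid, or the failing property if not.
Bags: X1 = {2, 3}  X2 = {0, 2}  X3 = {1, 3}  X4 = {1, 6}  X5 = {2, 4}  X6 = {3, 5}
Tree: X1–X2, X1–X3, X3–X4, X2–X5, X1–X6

Yes; width 1.

Every vertex of G appears in some bag (union = {0, 1, 2, 3, 4, 5, 6}); every edge is covered by a bag; and for each vertex v the set of bags containing v is connected in the bag tree. The decomposition is therefore valid. The largest bag has 2 vertices, so the width is 1.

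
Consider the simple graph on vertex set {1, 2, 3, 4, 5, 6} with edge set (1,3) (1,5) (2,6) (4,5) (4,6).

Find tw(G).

A width-1 tree decomposition is:
Bags: B1 = {1, 3}  B2 = {1, 5}  B3 = {4, 5}  B4 = {4, 6}  B5 = {2, 6}
Tree: B1–B2, B2–B3, B3–B4, B4–B5
Every bag has size at most 2, so the width is 2 − 1 = 1 and tw(G) ≤ 1. Any graph with an edge has treewidth ≥ 1, and G has the edge 3–1. Combining the bounds, tw(G) = 1.

1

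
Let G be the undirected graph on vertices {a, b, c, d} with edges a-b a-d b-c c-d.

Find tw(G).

A width-2 tree decomposition is:
Bags: B1 = {a, b, c}  B2 = {a, c, d}
Tree: B1–B2
Every bag has size at most 3, so the width is 3 − 1 = 2 and tw(G) ≤ 2. Since c–b–a–d–c is a cycle in G, G is not acyclic. Forests are exactly the graphs of treewidth ≤ 1, so tw(G) ≥ 2. Combining the bounds, tw(G) = 2.

2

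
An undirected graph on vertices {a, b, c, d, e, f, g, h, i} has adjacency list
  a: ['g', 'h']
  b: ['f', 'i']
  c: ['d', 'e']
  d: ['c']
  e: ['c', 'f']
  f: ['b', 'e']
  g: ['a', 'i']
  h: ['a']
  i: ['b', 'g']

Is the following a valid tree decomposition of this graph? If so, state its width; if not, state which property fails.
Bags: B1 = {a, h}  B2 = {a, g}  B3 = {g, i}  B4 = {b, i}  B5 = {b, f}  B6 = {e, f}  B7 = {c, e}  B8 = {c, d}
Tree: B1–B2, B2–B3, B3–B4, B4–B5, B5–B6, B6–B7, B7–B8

Checking the three conditions: (i) the bags cover all of {a, b, c, d, e, f, g, h, i}; (ii) for each edge, some bag contains both endpoints; (iii) the bags containing any fixed vertex form a subtree. All hold, so the decomposition is valid with width 2 − 1 = 1.

Yes; width 1.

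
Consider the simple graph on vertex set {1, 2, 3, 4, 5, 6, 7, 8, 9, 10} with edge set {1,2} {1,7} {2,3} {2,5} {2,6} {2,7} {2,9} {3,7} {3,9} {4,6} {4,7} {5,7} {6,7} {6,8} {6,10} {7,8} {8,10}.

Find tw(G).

2

A width-2 tree decomposition is:
Bags: B1 = {2, 6, 7}  B2 = {6, 7, 8}  B3 = {2, 3, 7}  B4 = {4, 6, 7}  B5 = {1, 2, 7}  B6 = {2, 5, 7}  B7 = {2, 3, 9}  B8 = {6, 8, 10}
Tree: B1–B2, B1–B3, B1–B4, B1–B5, B5–B6, B3–B7, B2–B8
Each bag holds 3 vertices, so the decomposition has width 2, which upper-bounds the treewidth. For the lower bound, the 3 vertices {2, 3, 9} are pairwise adjacent, and any tree decomposition puts a clique entirely inside one bag — forcing width ≥ 2. The upper and lower bounds meet at 2, so that is the treewidth.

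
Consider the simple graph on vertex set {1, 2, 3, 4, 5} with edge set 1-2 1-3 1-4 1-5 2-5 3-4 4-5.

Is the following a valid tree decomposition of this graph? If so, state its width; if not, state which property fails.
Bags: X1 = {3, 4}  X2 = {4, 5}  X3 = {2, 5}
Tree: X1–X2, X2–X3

No — vertex 1 appears in no bag.

A tree decomposition must satisfy three properties: every vertex lies in some bag; for every edge, both endpoints lie together in some bag; and for every vertex, the bags containing it form a connected subtree. Here vertex 1 appears in no bag, so the decomposition is invalid.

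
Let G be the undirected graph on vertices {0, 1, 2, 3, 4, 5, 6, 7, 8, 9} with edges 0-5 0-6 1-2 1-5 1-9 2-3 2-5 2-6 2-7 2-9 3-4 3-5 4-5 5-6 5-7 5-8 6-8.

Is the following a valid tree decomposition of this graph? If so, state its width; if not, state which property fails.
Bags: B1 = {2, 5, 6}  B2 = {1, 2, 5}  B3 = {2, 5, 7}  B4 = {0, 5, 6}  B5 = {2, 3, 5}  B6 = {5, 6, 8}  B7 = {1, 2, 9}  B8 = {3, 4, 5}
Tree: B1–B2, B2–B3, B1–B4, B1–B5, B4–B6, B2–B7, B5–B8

Vertex coverage: the bags together contain {0, 1, 2, 3, 4, 5, 6, 7, 8, 9}, the full vertex set. Edge coverage: each edge of G has both endpoints in at least one bag. Running intersection: for every vertex, the bags containing it form a connected subtree. All three properties hold, so this is a valid tree decomposition of width max|bag| − 1 = 2, and hence tw(G) ≤ 2.

Yes; width 2.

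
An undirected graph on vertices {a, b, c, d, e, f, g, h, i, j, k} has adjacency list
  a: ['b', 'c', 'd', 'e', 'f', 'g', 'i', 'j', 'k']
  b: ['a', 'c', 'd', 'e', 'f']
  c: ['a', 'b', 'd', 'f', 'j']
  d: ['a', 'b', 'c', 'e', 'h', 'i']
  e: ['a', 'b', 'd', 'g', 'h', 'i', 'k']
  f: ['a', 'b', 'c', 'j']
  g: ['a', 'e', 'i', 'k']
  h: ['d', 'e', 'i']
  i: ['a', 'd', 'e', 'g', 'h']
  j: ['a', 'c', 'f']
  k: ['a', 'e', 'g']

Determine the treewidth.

A width-3 tree decomposition is:
Bags: B1 = {a, d, e, i}  B2 = {a, e, g, i}  B3 = {a, b, d, e}  B4 = {a, b, c, d}  B5 = {a, b, c, f}  B6 = {a, e, g, k}  B7 = {d, e, h, i}  B8 = {a, c, f, j}
Tree: B1–B2, B1–B3, B3–B4, B4–B5, B2–B6, B1–B7, B5–B8
Each bag holds 4 vertices, so the decomposition has width 3, which upper-bounds the treewidth. For the lower bound, the 4 vertices {d, e, h, i} are pairwise adjacent, and any tree decomposition puts a clique entirely inside one bag — forcing width ≥ 3. Combining the bounds, tw(G) = 3.

3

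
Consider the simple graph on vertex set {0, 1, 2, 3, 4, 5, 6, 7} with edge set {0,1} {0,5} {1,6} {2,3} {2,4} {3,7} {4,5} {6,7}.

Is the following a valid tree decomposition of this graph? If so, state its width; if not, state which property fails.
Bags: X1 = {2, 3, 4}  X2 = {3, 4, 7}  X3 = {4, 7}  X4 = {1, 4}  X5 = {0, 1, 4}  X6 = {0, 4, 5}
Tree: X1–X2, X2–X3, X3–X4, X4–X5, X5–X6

A tree decomposition must satisfy three properties: every vertex lies in some bag; for every edge, both endpoints lie together in some bag; and for every vertex, the bags containing it form a connected subtree. Here vertex 6 appears in no bag, so the decomposition is invalid.

No — vertex 6 appears in no bag.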